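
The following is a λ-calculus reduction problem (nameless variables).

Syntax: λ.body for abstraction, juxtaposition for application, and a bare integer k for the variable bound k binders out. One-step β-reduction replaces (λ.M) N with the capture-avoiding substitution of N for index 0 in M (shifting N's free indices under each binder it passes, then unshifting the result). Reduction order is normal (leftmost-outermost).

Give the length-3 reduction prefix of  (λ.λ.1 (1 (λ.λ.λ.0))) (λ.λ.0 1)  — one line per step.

Answer: after 3 steps: λ.λ.0 (λ.0 (λ.λ.λ.0))

Working:
  start: (λ.λ.1 (1 (λ.λ.λ.0))) (λ.λ.0 1)
  →1  λ.(λ.λ.0 1) ((λ.λ.0 1) (λ.λ.λ.0))
  →2  λ.λ.0 ((λ.λ.0 1) (λ.λ.λ.0))
  →3  λ.λ.0 (λ.0 (λ.λ.λ.0))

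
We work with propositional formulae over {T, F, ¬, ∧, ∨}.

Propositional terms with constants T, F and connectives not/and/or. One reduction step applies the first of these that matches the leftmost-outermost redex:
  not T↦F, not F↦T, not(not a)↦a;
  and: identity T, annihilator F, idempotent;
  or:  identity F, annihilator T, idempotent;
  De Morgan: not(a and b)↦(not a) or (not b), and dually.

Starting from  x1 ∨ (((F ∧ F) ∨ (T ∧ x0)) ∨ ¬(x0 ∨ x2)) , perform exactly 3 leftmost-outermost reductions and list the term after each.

Answer: after 3 steps: x1 ∨ (x0 ∨ ¬(x0 ∨ x2))

Derivation:
  start: x1 ∨ (((F ∧ F) ∨ (T ∧ x0)) ∨ ¬(x0 ∨ x2))
  [1] x1 ∨ ((F ∨ (T ∧ x0)) ∨ ¬(x0 ∨ x2))
  [2] x1 ∨ ((T ∧ x0) ∨ ¬(x0 ∨ x2))
  [3] x1 ∨ (x0 ∨ ¬(x0 ∨ x2))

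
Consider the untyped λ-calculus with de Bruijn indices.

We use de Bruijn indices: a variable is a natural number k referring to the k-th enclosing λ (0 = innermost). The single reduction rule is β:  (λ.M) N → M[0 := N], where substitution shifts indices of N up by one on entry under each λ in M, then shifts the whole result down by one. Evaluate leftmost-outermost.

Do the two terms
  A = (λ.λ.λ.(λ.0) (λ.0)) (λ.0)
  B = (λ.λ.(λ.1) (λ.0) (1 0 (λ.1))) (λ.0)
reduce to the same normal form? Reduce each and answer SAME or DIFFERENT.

Term A:
  start: (λ.λ.λ.(λ.0) (λ.0)) (λ.0)
  [1] λ.λ.(λ.0) (λ.0)
  [2] λ.λ.λ.0

Term B:
  start: (λ.λ.(λ.1) (λ.0) (1 0 (λ.1))) (λ.0)
  [1] λ.(λ.1) (λ.0) ((λ.0) 0 (λ.1))
  [2] λ.0 ((λ.0) 0 (λ.1))
  [3] λ.0 (0 (λ.1))

Answer: DIFFERENT — A ⇓ λ.λ.λ.0, B ⇓ λ.0 (0 (λ.1))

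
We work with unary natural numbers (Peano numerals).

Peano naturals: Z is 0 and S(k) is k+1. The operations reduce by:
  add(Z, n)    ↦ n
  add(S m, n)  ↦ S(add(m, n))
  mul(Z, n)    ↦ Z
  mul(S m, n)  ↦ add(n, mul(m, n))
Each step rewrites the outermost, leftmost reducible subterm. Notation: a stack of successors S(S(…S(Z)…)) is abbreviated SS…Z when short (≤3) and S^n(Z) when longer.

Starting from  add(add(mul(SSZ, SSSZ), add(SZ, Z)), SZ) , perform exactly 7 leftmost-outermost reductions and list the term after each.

Answer: after 7 steps: S(S(add(add(add(SZ, mul(SZ, SSSZ)), add(SZ, Z)), SZ)))

Reduction:
  start: add(add(mul(SSZ, SSSZ), add(SZ, Z)), SZ)
  →1  add(add(add(SSSZ, mul(SZ, SSSZ)), add(SZ, Z)), SZ)
  →2  add(add(S(add(SSZ, mul(SZ, SSSZ))), add(SZ, Z)), SZ)
  →3  add(S(add(add(SSZ, mul(SZ, SSSZ)), add(SZ, Z))), SZ)
  →4  S(add(add(add(SSZ, mul(SZ, SSSZ)), add(SZ, Z)), SZ))
  →5  S(add(add(S(add(SZ, mul(SZ, SSSZ))), add(SZ, Z)), SZ))
  →6  S(add(S(add(add(SZ, mul(SZ, SSSZ)), add(SZ, Z))), SZ))
  →7  S(S(add(add(add(SZ, mul(SZ, SSSZ)), add(SZ, Z)), SZ)))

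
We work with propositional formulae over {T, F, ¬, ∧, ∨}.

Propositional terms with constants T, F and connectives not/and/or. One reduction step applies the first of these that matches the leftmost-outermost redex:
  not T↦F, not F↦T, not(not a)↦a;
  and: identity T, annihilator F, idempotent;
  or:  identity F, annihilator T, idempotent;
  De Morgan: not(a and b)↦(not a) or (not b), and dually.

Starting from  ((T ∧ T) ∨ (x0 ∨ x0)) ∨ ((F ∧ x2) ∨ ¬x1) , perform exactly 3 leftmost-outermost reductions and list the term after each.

Answer: after 3 steps: T

Derivation:
  start: ((T ∧ T) ∨ (x0 ∨ x0)) ∨ ((F ∧ x2) ∨ ¬x1)
  →1  (T ∨ (x0 ∨ x0)) ∨ ((F ∧ x2) ∨ ¬x1)
  →2  T ∨ ((F ∧ x2) ∨ ¬x1)
  →3  T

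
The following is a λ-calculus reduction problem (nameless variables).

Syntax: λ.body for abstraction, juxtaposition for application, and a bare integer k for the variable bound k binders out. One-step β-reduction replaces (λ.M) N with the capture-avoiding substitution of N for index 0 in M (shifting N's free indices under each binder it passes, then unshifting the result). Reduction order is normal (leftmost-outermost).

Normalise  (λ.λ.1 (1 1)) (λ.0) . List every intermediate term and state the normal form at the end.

Answer: normal form = λ.λ.0  (in 3 steps)

Working:
  start: (λ.λ.1 (1 1)) (λ.0)
  →1  λ.(λ.0) ((λ.0) (λ.0))
  →2  λ.(λ.0) (λ.0)
  →3  λ.λ.0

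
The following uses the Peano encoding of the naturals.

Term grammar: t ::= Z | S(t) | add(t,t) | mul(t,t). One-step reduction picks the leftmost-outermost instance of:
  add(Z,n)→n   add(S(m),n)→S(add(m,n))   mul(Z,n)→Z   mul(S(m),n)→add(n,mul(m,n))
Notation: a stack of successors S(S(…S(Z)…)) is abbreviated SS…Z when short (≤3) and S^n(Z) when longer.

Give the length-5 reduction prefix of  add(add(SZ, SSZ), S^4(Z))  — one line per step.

Answer: after 5 steps: S(S(S(add(Z, S^4(Z)))))

Reduction:
  start: add(add(SZ, SSZ), S^4(Z))
  step 1: add(S(add(Z, SSZ)), S^4(Z))
  step 2: S(add(add(Z, SSZ), S^4(Z)))
  step 3: S(add(SSZ, S^4(Z)))
  step 4: S(S(add(SZ, S^4(Z))))
  step 5: S(S(S(add(Z, S^4(Z)))))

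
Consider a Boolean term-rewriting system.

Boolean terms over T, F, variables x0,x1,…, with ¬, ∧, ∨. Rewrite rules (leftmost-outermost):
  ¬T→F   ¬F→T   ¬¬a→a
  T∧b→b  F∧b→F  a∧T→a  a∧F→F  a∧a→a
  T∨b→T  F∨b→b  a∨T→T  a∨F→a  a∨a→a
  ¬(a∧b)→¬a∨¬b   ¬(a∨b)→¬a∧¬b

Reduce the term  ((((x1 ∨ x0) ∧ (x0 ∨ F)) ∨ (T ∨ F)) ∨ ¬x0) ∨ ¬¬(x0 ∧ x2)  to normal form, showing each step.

  start: ((((x1 ∨ x0) ∧ (x0 ∨ F)) ∨ (T ∨ F)) ∨ ¬x0) ∨ ¬¬(x0 ∧ x2)
  →1  ((((x1 ∨ x0) ∧ x0) ∨ (T ∨ F)) ∨ ¬x0) ∨ ¬¬(x0 ∧ x2)
  →2  ((((x1 ∨ x0) ∧ x0) ∨ T) ∨ ¬x0) ∨ ¬¬(x0 ∧ x2)
  →3  (T ∨ ¬x0) ∨ ¬¬(x0 ∧ x2)
  →4  T ∨ ¬¬(x0 ∧ x2)
  →5  T

Answer: normal form = T  (in 5 steps)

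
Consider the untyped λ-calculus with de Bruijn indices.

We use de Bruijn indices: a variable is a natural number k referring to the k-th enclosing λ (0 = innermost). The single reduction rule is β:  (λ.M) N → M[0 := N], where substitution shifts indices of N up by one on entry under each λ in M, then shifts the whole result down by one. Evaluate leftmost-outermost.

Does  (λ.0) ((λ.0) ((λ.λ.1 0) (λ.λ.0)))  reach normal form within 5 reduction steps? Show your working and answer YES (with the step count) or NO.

  start: (λ.0) ((λ.0) ((λ.λ.1 0) (λ.λ.0)))
  step 1: (λ.0) ((λ.λ.1 0) (λ.λ.0))
  step 2: (λ.λ.1 0) (λ.λ.0)
  step 3: λ.(λ.λ.0) 0
  step 4: λ.λ.0

Answer: YES — reaches normal form λ.λ.0 in 4 ≤ 5 steps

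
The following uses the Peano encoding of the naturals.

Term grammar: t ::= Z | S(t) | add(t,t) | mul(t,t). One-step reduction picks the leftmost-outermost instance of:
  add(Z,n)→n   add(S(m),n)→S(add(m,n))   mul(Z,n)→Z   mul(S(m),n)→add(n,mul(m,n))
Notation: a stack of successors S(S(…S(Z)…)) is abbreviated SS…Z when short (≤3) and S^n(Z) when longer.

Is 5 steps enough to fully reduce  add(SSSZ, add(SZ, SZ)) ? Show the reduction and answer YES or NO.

  start: add(SSSZ, add(SZ, SZ))
  →1  S(add(SSZ, add(SZ, SZ)))
  →2  S(S(add(SZ, add(SZ, SZ))))
  →3  S(S(S(add(Z, add(SZ, SZ)))))
  →4  S(S(S(add(SZ, SZ))))
  →5  S(S(S(S(add(Z, SZ)))))

Answer: NO — after 5 steps the term is S(S(S(S(add(Z, SZ))))), not yet normal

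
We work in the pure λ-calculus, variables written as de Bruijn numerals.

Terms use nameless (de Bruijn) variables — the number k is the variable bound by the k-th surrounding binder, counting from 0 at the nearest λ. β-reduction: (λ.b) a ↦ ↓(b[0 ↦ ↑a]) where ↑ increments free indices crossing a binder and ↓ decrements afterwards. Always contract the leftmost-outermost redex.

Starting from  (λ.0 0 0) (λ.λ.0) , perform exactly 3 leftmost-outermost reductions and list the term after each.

Answer: after 3 steps: λ.λ.0

Reduction:
  start: (λ.0 0 0) (λ.λ.0)
  →1  (λ.λ.0) (λ.λ.0) (λ.λ.0)
  →2  (λ.0) (λ.λ.0)
  →3  λ.λ.0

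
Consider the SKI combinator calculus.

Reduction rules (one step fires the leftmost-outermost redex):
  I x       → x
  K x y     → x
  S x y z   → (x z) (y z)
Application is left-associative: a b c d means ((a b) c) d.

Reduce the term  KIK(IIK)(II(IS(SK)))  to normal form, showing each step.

Answer: normal form = K(S(SK))  (in 7 steps)

Working:
  start: KIK(IIK)(II(IS(SK)))
  →1  I(IIK)(II(IS(SK)))
  →2  IIK(II(IS(SK)))
  →3  IK(II(IS(SK)))
  →4  K(II(IS(SK)))
  →5  K(I(IS(SK)))
  →6  K(IS(SK))
  →7  K(S(SK))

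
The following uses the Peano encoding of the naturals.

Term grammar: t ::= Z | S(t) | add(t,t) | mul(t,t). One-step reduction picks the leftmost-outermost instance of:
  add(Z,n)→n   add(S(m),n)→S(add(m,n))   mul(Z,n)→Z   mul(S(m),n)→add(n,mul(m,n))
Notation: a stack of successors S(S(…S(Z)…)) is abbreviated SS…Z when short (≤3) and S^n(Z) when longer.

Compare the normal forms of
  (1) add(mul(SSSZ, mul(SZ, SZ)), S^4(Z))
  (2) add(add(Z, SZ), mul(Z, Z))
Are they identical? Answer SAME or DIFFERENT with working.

Answer: DIFFERENT — A ⇓ S^7(Z), B ⇓ SZ

Working:
Term A:
  start: add(mul(SSSZ, mul(SZ, SZ)), S^4(Z))
  step 1: add(add(mul(SZ, SZ), mul(SSZ, mul(SZ, SZ))), S^4(Z))
  step 2: add(add(add(SZ, mul(Z, SZ)), mul(SSZ, mul(SZ, SZ))), S^4(Z))
  step 3: add(add(S(add(Z, mul(Z, SZ))), mul(SSZ, mul(SZ, SZ))), S^4(Z))
  step 4: add(S(add(add(Z, mul(Z, SZ)), mul(SSZ, mul(SZ, SZ)))), S^4(Z))
  step 5: S(add(add(add(Z, mul(Z, SZ)), mul(SSZ, mul(SZ, SZ))), S^4(Z)))
  step 6: S(add(add(mul(Z, SZ), mul(SSZ, mul(SZ, SZ))), S^4(Z)))
  step 7: S(add(add(Z, mul(SSZ, mul(SZ, SZ))), S^4(Z)))
  step 8: S(add(mul(SSZ, mul(SZ, SZ)), S^4(Z)))
  step 9: S(add(add(mul(SZ, SZ), mul(SZ, mul(SZ, SZ))), S^4(Z)))
  step 10: S(add(add(add(SZ, mul(Z, SZ)), mul(SZ, mul(SZ, SZ))), S^4(Z)))
  step 11: S(add(add(S(add(Z, mul(Z, SZ))), mul(SZ, mul(SZ, SZ))), S^4(Z)))
  step 12: S(add(S(add(add(Z, mul(Z, SZ)), mul(SZ, mul(SZ, SZ)))), S^4(Z)))
  step 13: S(S(add(add(add(Z, mul(Z, SZ)), mul(SZ, mul(SZ, SZ))), S^4(Z))))
  step 14: S(S(add(add(mul(Z, SZ), mul(SZ, mul(SZ, SZ))), S^4(Z))))
  step 15: S(S(add(add(Z, mul(SZ, mul(SZ, SZ))), S^4(Z))))
  step 16: S(S(add(mul(SZ, mul(SZ, SZ)), S^4(Z))))
  step 17: S(S(add(add(mul(SZ, SZ), mul(Z, mul(SZ, SZ))), S^4(Z))))
  step 18: S(S(add(add(add(SZ, mul(Z, SZ)), mul(Z, mul(SZ, SZ))), S^4(Z))))
  step 19: S(S(add(add(S(add(Z, mul(Z, SZ))), mul(Z, mul(SZ, SZ))), S^4(Z))))
  step 20: S(S(add(S(add(add(Z, mul(Z, SZ)), mul(Z, mul(SZ, SZ)))), S^4(Z))))
  step 21: S(S(S(add(add(add(Z, mul(Z, SZ)), mul(Z, mul(SZ, SZ))), S^4(Z)))))
  step 22: S(S(S(add(add(mul(Z, SZ), mul(Z, mul(SZ, SZ))), S^4(Z)))))
  step 23: S(S(S(add(add(Z, mul(Z, mul(SZ, SZ))), S^4(Z)))))
  step 24: S(S(S(add(mul(Z, mul(SZ, SZ)), S^4(Z)))))
  step 25: S(S(S(add(Z, S^4(Z)))))
  step 26: S^7(Z)

Term B:
  start: add(add(Z, SZ), mul(Z, Z))
  step 1: add(SZ, mul(Z, Z))
  step 2: S(add(Z, mul(Z, Z)))
  step 3: S(mul(Z, Z))
  step 4: SZ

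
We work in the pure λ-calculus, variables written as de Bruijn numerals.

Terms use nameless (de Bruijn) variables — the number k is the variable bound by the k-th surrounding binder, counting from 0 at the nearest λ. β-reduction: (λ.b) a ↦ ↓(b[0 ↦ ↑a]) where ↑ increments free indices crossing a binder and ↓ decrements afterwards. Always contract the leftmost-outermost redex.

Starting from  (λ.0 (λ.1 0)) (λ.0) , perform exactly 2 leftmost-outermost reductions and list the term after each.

  start: (λ.0 (λ.1 0)) (λ.0)
  →1  (λ.0) (λ.(λ.0) 0)
  →2  λ.(λ.0) 0

Answer: after 2 steps: λ.(λ.0) 0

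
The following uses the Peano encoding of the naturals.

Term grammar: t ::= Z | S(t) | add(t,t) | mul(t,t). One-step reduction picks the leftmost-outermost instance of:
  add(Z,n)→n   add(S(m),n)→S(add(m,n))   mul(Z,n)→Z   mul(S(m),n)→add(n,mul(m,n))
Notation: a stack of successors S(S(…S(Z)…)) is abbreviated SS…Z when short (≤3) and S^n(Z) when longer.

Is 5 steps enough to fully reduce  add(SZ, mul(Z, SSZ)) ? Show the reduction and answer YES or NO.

Answer: YES — reaches normal form SZ in 3 ≤ 5 steps

Reduction:
  start: add(SZ, mul(Z, SSZ))
  [1] S(add(Z, mul(Z, SSZ)))
  [2] S(mul(Z, SSZ))
  [3] SZ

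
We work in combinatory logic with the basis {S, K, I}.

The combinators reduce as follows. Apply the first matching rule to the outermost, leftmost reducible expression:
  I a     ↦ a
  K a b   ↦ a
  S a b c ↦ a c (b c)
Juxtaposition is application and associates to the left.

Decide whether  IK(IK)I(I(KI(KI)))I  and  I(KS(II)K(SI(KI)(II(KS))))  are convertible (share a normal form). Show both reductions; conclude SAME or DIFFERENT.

Answer: DIFFERENT — A ⇓ I, B ⇓ SKS

Derivation:
Term A:
  start: IK(IK)I(I(KI(KI)))I
  [1] K(IK)I(I(KI(KI)))I
  [2] IK(I(KI(KI)))I
  [3] K(I(KI(KI)))I
  [4] I(KI(KI))
  [5] KI(KI)
  [6] I

Term B:
  start: I(KS(II)K(SI(KI)(II(KS))))
  [1] KS(II)K(SI(KI)(II(KS)))
  [2] SK(SI(KI)(II(KS)))
  [3] SK(I(II(KS))(KI(II(KS))))
  [4] SK(II(KS)(KI(II(KS))))
  [5] SK(I(KS)(KI(II(KS))))
  [6] SK(KS(KI(II(KS))))
  [7] SKS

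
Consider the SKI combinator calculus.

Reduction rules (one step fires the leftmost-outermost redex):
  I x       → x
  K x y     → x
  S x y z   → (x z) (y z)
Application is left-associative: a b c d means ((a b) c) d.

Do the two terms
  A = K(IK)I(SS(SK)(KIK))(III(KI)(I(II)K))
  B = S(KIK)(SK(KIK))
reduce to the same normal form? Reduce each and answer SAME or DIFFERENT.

Term A:
  start: K(IK)I(SS(SK)(KIK))(III(KI)(I(II)K))
  step 1: IK(SS(SK)(KIK))(III(KI)(I(II)K))
  step 2: K(SS(SK)(KIK))(III(KI)(I(II)K))
  step 3: SS(SK)(KIK)
  step 4: S(KIK)(SK(KIK))
  step 5: SI(SK(KIK))
  step 6: SI(SKI)

Term B:
  start: S(KIK)(SK(KIK))
  step 1: SI(SK(KIK))
  step 2: SI(SKI)

Answer: SAME — A ⇓ SI(SKI), B ⇓ SI(SKI)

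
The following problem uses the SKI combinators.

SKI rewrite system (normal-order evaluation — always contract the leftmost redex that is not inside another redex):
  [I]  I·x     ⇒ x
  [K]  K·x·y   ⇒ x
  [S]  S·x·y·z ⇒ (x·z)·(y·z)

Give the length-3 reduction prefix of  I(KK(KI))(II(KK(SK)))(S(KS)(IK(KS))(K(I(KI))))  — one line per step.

  start: I(KK(KI))(II(KK(SK)))(S(KS)(IK(KS))(K(I(KI))))
  →1  KK(KI)(II(KK(SK)))(S(KS)(IK(KS))(K(I(KI))))
  →2  K(II(KK(SK)))(S(KS)(IK(KS))(K(I(KI))))
  →3  II(KK(SK))

Answer: after 3 steps: II(KK(SK))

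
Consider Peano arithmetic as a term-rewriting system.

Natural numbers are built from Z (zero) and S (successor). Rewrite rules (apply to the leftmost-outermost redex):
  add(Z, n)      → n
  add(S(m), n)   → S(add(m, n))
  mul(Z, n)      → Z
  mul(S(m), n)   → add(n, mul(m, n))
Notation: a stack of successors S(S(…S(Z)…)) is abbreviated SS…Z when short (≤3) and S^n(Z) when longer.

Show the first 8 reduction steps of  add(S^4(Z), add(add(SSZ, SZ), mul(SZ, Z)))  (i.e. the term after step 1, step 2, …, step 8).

  start: add(S^4(Z), add(add(SSZ, SZ), mul(SZ, Z)))
  step 1: S(add(SSSZ, add(add(SSZ, SZ), mul(SZ, Z))))
  step 2: S(S(add(SSZ, add(add(SSZ, SZ), mul(SZ, Z)))))
  step 3: S(S(S(add(SZ, add(add(SSZ, SZ), mul(SZ, Z))))))
  step 4: S(S(S(S(add(Z, add(add(SSZ, SZ), mul(SZ, Z)))))))
  step 5: S(S(S(S(add(add(SSZ, SZ), mul(SZ, Z))))))
  step 6: S(S(S(S(add(S(add(SZ, SZ)), mul(SZ, Z))))))
  step 7: S(S(S(S(S(add(add(SZ, SZ), mul(SZ, Z)))))))
  step 8: S(S(S(S(S(add(S(add(Z, SZ)), mul(SZ, Z)))))))

Answer: after 8 steps: S(S(S(S(S(add(S(add(Z, SZ)), mul(SZ, Z)))))))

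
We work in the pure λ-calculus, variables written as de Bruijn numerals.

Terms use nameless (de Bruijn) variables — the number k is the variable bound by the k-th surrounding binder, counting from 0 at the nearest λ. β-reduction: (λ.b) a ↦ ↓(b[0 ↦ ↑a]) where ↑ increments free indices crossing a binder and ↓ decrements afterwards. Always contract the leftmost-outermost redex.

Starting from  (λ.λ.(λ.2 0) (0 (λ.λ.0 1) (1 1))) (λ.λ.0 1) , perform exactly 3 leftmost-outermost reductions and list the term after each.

Answer: after 3 steps: λ.λ.0 (1 (λ.λ.0 1) ((λ.λ.0 1) (λ.λ.0 1)))

Reduction:
  start: (λ.λ.(λ.2 0) (0 (λ.λ.0 1) (1 1))) (λ.λ.0 1)
  →1  λ.(λ.(λ.λ.0 1) 0) (0 (λ.λ.0 1) ((λ.λ.0 1) (λ.λ.0 1)))
  →2  λ.(λ.λ.0 1) (0 (λ.λ.0 1) ((λ.λ.0 1) (λ.λ.0 1)))
  →3  λ.λ.0 (1 (λ.λ.0 1) ((λ.λ.0 1) (λ.λ.0 1)))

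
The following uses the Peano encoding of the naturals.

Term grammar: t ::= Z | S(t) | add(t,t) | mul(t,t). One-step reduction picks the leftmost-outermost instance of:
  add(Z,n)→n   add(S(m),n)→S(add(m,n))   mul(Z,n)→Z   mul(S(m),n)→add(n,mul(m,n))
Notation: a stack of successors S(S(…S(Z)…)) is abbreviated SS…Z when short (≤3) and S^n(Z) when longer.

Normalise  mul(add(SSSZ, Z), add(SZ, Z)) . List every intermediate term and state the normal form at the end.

  start: mul(add(SSSZ, Z), add(SZ, Z))
  step 1: mul(S(add(SSZ, Z)), add(SZ, Z))
  step 2: add(add(SZ, Z), mul(add(SSZ, Z), add(SZ, Z)))
  step 3: add(S(add(Z, Z)), mul(add(SSZ, Z), add(SZ, Z)))
  step 4: S(add(add(Z, Z), mul(add(SSZ, Z), add(SZ, Z))))
  step 5: S(add(Z, mul(add(SSZ, Z), add(SZ, Z))))
  step 6: S(mul(add(SSZ, Z), add(SZ, Z)))
  step 7: S(mul(S(add(SZ, Z)), add(SZ, Z)))
  step 8: S(add(add(SZ, Z), mul(add(SZ, Z), add(SZ, Z))))
  step 9: S(add(S(add(Z, Z)), mul(add(SZ, Z), add(SZ, Z))))
  step 10: S(S(add(add(Z, Z), mul(add(SZ, Z), add(SZ, Z)))))
  step 11: S(S(add(Z, mul(add(SZ, Z), add(SZ, Z)))))
  step 12: S(S(mul(add(SZ, Z), add(SZ, Z))))
  step 13: S(S(mul(S(add(Z, Z)), add(SZ, Z))))
  step 14: S(S(add(add(SZ, Z), mul(add(Z, Z), add(SZ, Z)))))
  step 15: S(S(add(S(add(Z, Z)), mul(add(Z, Z), add(SZ, Z)))))
  step 16: S(S(S(add(add(Z, Z), mul(add(Z, Z), add(SZ, Z))))))
  step 17: S(S(S(add(Z, mul(add(Z, Z), add(SZ, Z))))))
  step 18: S(S(S(mul(add(Z, Z), add(SZ, Z)))))
  step 19: S(S(S(mul(Z, add(SZ, Z)))))
  step 20: SSSZ

Answer: normal form = SSSZ  (in 20 steps)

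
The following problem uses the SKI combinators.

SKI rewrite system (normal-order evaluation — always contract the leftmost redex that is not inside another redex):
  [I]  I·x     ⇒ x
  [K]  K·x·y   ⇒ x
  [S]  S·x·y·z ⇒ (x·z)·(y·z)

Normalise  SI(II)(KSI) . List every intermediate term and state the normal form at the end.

  start: SI(II)(KSI)
  →1  I(KSI)(II(KSI))
  →2  KSI(II(KSI))
  →3  S(II(KSI))
  →4  S(I(KSI))
  →5  S(KSI)
  →6  SS

Answer: normal form = SS  (in 6 steps)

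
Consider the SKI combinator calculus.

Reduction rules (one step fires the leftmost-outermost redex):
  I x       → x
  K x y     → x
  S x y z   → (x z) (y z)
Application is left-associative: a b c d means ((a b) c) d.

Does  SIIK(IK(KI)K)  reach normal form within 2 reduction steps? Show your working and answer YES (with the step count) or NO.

Answer: NO — after 2 steps the term is K(IK)(IK(KI)K), not yet normal

Derivation:
  start: SIIK(IK(KI)K)
  step 1: IK(IK)(IK(KI)K)
  step 2: K(IK)(IK(KI)K)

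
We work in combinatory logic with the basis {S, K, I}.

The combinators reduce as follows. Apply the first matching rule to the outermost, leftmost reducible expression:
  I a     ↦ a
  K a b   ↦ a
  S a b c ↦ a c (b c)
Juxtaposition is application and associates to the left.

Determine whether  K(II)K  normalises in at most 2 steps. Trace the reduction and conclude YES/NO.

  start: K(II)K
  [1] II
  [2] I

Answer: YES — reaches normal form I in 2 ≤ 2 steps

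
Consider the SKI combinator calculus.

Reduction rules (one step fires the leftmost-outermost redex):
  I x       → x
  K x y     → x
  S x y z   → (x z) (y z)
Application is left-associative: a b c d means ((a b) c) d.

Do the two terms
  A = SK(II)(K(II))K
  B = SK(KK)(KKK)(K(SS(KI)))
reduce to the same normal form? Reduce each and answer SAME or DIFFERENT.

Term A:
  start: SK(II)(K(II))K
  step 1: K(K(II))(II(K(II)))K
  step 2: K(II)K
  step 3: II
  step 4: I

Term B:
  start: SK(KK)(KKK)(K(SS(KI)))
  step 1: K(KKK)(KK(KKK))(K(SS(KI)))
  step 2: KKK(K(SS(KI)))
  step 3: K(K(SS(KI)))

Answer: DIFFERENT — A ⇓ I, B ⇓ K(K(SS(KI)))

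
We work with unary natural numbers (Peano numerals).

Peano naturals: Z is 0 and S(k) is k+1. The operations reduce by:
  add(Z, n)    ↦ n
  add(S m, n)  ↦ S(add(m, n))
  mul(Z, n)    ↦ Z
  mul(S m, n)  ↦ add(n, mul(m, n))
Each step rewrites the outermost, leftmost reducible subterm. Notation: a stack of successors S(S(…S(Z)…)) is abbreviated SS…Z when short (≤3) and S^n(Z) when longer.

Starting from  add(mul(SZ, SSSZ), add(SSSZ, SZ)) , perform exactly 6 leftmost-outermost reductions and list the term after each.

Answer: after 6 steps: S(S(add(S(add(Z, mul(Z, SSSZ))), add(SSSZ, SZ))))

Derivation:
  start: add(mul(SZ, SSSZ), add(SSSZ, SZ))
  step 1: add(add(SSSZ, mul(Z, SSSZ)), add(SSSZ, SZ))
  step 2: add(S(add(SSZ, mul(Z, SSSZ))), add(SSSZ, SZ))
  step 3: S(add(add(SSZ, mul(Z, SSSZ)), add(SSSZ, SZ)))
  step 4: S(add(S(add(SZ, mul(Z, SSSZ))), add(SSSZ, SZ)))
  step 5: S(S(add(add(SZ, mul(Z, SSSZ)), add(SSSZ, SZ))))
  step 6: S(S(add(S(add(Z, mul(Z, SSSZ))), add(SSSZ, SZ))))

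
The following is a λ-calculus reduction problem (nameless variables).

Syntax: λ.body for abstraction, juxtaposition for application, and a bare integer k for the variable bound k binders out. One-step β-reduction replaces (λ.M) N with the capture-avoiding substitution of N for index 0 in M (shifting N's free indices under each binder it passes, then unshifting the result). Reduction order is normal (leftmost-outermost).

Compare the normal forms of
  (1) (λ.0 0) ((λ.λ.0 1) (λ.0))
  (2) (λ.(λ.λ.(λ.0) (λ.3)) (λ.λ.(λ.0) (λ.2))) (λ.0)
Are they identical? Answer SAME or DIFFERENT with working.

Answer: DIFFERENT — A ⇓ λ.0, B ⇓ λ.λ.λ.0

Reduction:
Term A:
  start: (λ.0 0) ((λ.λ.0 1) (λ.0))
  →1  (λ.λ.0 1) (λ.0) ((λ.λ.0 1) (λ.0))
  →2  (λ.0 (λ.0)) ((λ.λ.0 1) (λ.0))
  →3  (λ.λ.0 1) (λ.0) (λ.0)
  →4  (λ.0 (λ.0)) (λ.0)
  →5  (λ.0) (λ.0)
  →6  λ.0

Term B:
  start: (λ.(λ.λ.(λ.0) (λ.3)) (λ.λ.(λ.0) (λ.2))) (λ.0)
  →1  (λ.λ.(λ.0) (λ.λ.0)) (λ.λ.(λ.0) (λ.2))
  →2  λ.(λ.0) (λ.λ.0)
  →3  λ.λ.λ.0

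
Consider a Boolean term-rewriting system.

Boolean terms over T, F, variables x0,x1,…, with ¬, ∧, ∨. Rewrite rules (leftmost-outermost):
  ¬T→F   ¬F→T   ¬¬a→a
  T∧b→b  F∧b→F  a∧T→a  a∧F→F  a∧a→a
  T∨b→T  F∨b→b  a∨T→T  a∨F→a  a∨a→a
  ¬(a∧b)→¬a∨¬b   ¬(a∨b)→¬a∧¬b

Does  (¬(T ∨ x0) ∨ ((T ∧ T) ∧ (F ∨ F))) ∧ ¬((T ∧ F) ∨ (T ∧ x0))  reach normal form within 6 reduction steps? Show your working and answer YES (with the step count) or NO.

  start: (¬(T ∨ x0) ∨ ((T ∧ T) ∧ (F ∨ F))) ∧ ¬((T ∧ F) ∨ (T ∧ x0))
  →1  ((¬T ∧ ¬x0) ∨ ((T ∧ T) ∧ (F ∨ F))) ∧ ¬((T ∧ F) ∨ (T ∧ x0))
  →2  ((F ∧ ¬x0) ∨ ((T ∧ T) ∧ (F ∨ F))) ∧ ¬((T ∧ F) ∨ (T ∧ x0))
  →3  (F ∨ ((T ∧ T) ∧ (F ∨ F))) ∧ ¬((T ∧ F) ∨ (T ∧ x0))
  →4  ((T ∧ T) ∧ (F ∨ F)) ∧ ¬((T ∧ F) ∨ (T ∧ x0))
  →5  (T ∧ (F ∨ F)) ∧ ¬((T ∧ F) ∨ (T ∧ x0))
  →6  (F ∨ F) ∧ ¬((T ∧ F) ∨ (T ∧ x0))

Answer: NO — after 6 steps the term is (F ∨ F) ∧ ¬((T ∧ F) ∨ (T ∧ x0)), not yet normal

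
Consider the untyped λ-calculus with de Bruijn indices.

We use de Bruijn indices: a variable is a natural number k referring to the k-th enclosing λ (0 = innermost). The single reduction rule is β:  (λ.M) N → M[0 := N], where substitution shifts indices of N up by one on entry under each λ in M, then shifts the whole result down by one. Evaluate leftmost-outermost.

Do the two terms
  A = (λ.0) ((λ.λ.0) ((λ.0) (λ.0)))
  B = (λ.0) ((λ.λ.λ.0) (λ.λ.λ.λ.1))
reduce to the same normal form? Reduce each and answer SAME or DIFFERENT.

Answer: DIFFERENT — A ⇓ λ.0, B ⇓ λ.λ.0

Working:
Term A:
  start: (λ.0) ((λ.λ.0) ((λ.0) (λ.0)))
  step 1: (λ.λ.0) ((λ.0) (λ.0))
  step 2: λ.0

Term B:
  start: (λ.0) ((λ.λ.λ.0) (λ.λ.λ.λ.1))
  step 1: (λ.λ.λ.0) (λ.λ.λ.λ.1)
  step 2: λ.λ.0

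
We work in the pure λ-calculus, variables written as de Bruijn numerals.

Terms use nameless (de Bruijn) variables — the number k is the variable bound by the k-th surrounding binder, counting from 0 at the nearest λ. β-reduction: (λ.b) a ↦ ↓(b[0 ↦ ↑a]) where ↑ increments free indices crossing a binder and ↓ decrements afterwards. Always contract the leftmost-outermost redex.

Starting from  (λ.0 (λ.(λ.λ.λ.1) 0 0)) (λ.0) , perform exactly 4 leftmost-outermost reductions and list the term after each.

  start: (λ.0 (λ.(λ.λ.λ.1) 0 0)) (λ.0)
  step 1: (λ.0) (λ.(λ.λ.λ.1) 0 0)
  step 2: λ.(λ.λ.λ.1) 0 0
  step 3: λ.(λ.λ.1) 0
  step 4: λ.λ.1

Answer: after 4 steps: λ.λ.1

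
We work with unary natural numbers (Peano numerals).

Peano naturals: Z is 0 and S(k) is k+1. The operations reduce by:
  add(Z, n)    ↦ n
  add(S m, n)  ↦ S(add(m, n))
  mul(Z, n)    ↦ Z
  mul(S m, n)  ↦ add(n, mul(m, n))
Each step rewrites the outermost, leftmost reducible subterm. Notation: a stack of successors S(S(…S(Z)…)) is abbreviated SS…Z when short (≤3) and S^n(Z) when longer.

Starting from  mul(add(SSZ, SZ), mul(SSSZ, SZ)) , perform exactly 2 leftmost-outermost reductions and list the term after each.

  start: mul(add(SSZ, SZ), mul(SSSZ, SZ))
  →1  mul(S(add(SZ, SZ)), mul(SSSZ, SZ))
  →2  add(mul(SSSZ, SZ), mul(add(SZ, SZ), mul(SSSZ, SZ)))

Answer: after 2 steps: add(mul(SSSZ, SZ), mul(add(SZ, SZ), mul(SSSZ, SZ)))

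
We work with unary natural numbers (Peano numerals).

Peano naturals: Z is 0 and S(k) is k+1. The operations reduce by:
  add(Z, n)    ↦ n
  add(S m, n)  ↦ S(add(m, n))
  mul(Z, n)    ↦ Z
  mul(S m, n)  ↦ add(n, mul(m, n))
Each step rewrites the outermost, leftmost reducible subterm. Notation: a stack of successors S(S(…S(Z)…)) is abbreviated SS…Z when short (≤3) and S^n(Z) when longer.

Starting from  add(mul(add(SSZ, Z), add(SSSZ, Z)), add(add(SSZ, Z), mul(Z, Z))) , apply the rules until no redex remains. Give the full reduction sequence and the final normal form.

  start: add(mul(add(SSZ, Z), add(SSSZ, Z)), add(add(SSZ, Z), mul(Z, Z)))
  [1] add(mul(S(add(SZ, Z)), add(SSSZ, Z)), add(add(SSZ, Z), mul(Z, Z)))
  [2] add(add(add(SSSZ, Z), mul(add(SZ, Z), add(SSSZ, Z))), add(add(SSZ, Z), mul(Z, Z)))
  [3] add(add(S(add(SSZ, Z)), mul(add(SZ, Z), add(SSSZ, Z))), add(add(SSZ, Z), mul(Z, Z)))
  [4] add(S(add(add(SSZ, Z), mul(add(SZ, Z), add(SSSZ, Z)))), add(add(SSZ, Z), mul(Z, Z)))
  [5] S(add(add(add(SSZ, Z), mul(add(SZ, Z), add(SSSZ, Z))), add(add(SSZ, Z), mul(Z, Z))))
  [6] S(add(add(S(add(SZ, Z)), mul(add(SZ, Z), add(SSSZ, Z))), add(add(SSZ, Z), mul(Z, Z))))
  [7] S(add(S(add(add(SZ, Z), mul(add(SZ, Z), add(SSSZ, Z)))), add(add(SSZ, Z), mul(Z, Z))))
  [8] S(S(add(add(add(SZ, Z), mul(add(SZ, Z), add(SSSZ, Z))), add(add(SSZ, Z), mul(Z, Z)))))
  [9] S(S(add(add(S(add(Z, Z)), mul(add(SZ, Z), add(SSSZ, Z))), add(add(SSZ, Z), mul(Z, Z)))))
  [10] S(S(add(S(add(add(Z, Z), mul(add(SZ, Z), add(SSSZ, Z)))), add(add(SSZ, Z), mul(Z, Z)))))
  [11] S(S(S(add(add(add(Z, Z), mul(add(SZ, Z), add(SSSZ, Z))), add(add(SSZ, Z), mul(Z, Z))))))
  [12] S(S(S(add(add(Z, mul(add(SZ, Z), add(SSSZ, Z))), add(add(SSZ, Z), mul(Z, Z))))))
  [13] S(S(S(add(mul(add(SZ, Z), add(SSSZ, Z)), add(add(SSZ, Z), mul(Z, Z))))))
  [14] S(S(S(add(mul(S(add(Z, Z)), add(SSSZ, Z)), add(add(SSZ, Z), mul(Z, Z))))))
  [15] S(S(S(add(add(add(SSSZ, Z), mul(add(Z, Z), add(SSSZ, Z))), add(add(SSZ, Z), mul(Z, Z))))))
  [16] S(S(S(add(add(S(add(SSZ, Z)), mul(add(Z, Z), add(SSSZ, Z))), add(add(SSZ, Z), mul(Z, Z))))))
  [17] S(S(S(add(S(add(add(SSZ, Z), mul(add(Z, Z), add(SSSZ, Z)))), add(add(SSZ, Z), mul(Z, Z))))))
  [18] S(S(S(S(add(add(add(SSZ, Z), mul(add(Z, Z), add(SSSZ, Z))), add(add(SSZ, Z), mul(Z, Z)))))))
  [19] S(S(S(S(add(add(S(add(SZ, Z)), mul(add(Z, Z), add(SSSZ, Z))), add(add(SSZ, Z), mul(Z, Z)))))))
  [20] S(S(S(S(add(S(add(add(SZ, Z), mul(add(Z, Z), add(SSSZ, Z)))), add(add(SSZ, Z), mul(Z, Z)))))))
  [21] S(S(S(S(S(add(add(add(SZ, Z), mul(add(Z, Z), add(SSSZ, Z))), add(add(SSZ, Z), mul(Z, Z))))))))
  [22] S(S(S(S(S(add(add(S(add(Z, Z)), mul(add(Z, Z), add(SSSZ, Z))), add(add(SSZ, Z), mul(Z, Z))))))))
  [23] S(S(S(S(S(add(S(add(add(Z, Z), mul(add(Z, Z), add(SSSZ, Z)))), add(add(SSZ, Z), mul(Z, Z))))))))
  [24] S(S(S(S(S(S(add(add(add(Z, Z), mul(add(Z, Z), add(SSSZ, Z))), add(add(SSZ, Z), mul(Z, Z)))))))))
  [25] S(S(S(S(S(S(add(add(Z, mul(add(Z, Z), add(SSSZ, Z))), add(add(SSZ, Z), mul(Z, Z)))))))))
  [26] S(S(S(S(S(S(add(mul(add(Z, Z), add(SSSZ, Z)), add(add(SSZ, Z), mul(Z, Z)))))))))
  [27] S(S(S(S(S(S(add(mul(Z, add(SSSZ, Z)), add(add(SSZ, Z), mul(Z, Z)))))))))
  [28] S(S(S(S(S(S(add(Z, add(add(SSZ, Z), mul(Z, Z)))))))))
  [29] S(S(S(S(S(S(add(add(SSZ, Z), mul(Z, Z))))))))
  [30] S(S(S(S(S(S(add(S(add(SZ, Z)), mul(Z, Z))))))))
  [31] S(S(S(S(S(S(S(add(add(SZ, Z), mul(Z, Z)))))))))
  [32] S(S(S(S(S(S(S(add(S(add(Z, Z)), mul(Z, Z)))))))))
  [33] S(S(S(S(S(S(S(S(add(add(Z, Z), mul(Z, Z))))))))))
  [34] S(S(S(S(S(S(S(S(add(Z, mul(Z, Z))))))))))
  [35] S(S(S(S(S(S(S(S(mul(Z, Z)))))))))
  [36] S^8(Z)

Answer: normal form = S^8(Z)  (in 36 steps)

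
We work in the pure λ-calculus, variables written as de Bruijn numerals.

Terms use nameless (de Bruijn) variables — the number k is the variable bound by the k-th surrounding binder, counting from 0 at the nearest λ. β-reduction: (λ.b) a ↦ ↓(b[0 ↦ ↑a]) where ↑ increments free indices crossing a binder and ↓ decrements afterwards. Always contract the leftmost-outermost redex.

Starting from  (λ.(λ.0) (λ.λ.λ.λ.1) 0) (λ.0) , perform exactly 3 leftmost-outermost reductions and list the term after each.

  start: (λ.(λ.0) (λ.λ.λ.λ.1) 0) (λ.0)
  [1] (λ.0) (λ.λ.λ.λ.1) (λ.0)
  [2] (λ.λ.λ.λ.1) (λ.0)
  [3] λ.λ.λ.1

Answer: after 3 steps: λ.λ.λ.1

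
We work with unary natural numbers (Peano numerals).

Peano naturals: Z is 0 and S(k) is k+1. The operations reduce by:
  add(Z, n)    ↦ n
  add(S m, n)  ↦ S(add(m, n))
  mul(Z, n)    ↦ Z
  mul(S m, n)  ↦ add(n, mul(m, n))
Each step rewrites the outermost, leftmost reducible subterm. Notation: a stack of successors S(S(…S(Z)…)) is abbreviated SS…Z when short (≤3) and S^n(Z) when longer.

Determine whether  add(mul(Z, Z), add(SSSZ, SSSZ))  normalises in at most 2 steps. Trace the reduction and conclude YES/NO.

  start: add(mul(Z, Z), add(SSSZ, SSSZ))
  [1] add(Z, add(SSSZ, SSSZ))
  [2] add(SSSZ, SSSZ)

Answer: NO — after 2 steps the term is add(SSSZ, SSSZ), not yet normal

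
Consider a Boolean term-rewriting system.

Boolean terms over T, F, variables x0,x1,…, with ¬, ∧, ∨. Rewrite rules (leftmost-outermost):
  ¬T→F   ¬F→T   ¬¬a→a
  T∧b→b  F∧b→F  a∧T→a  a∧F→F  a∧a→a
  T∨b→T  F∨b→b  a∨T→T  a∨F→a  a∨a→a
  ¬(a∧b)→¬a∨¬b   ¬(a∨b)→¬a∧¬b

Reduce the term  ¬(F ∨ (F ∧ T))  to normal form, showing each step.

Answer: normal form = T  (in 6 steps)

Reduction:
  start: ¬(F ∨ (F ∧ T))
  →1  ¬F ∧ ¬(F ∧ T)
  →2  T ∧ ¬(F ∧ T)
  →3  ¬(F ∧ T)
  →4  ¬F ∨ ¬T
  →5  T ∨ ¬T
  →6  T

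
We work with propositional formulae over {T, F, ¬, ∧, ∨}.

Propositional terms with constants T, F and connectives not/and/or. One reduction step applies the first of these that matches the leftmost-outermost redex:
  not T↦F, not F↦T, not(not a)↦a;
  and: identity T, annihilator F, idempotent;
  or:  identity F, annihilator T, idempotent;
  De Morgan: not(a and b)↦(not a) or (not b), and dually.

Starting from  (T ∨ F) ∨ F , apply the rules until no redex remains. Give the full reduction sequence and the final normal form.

  start: (T ∨ F) ∨ F
  step 1: T ∨ F
  step 2: T

Answer: normal form = T  (in 2 steps)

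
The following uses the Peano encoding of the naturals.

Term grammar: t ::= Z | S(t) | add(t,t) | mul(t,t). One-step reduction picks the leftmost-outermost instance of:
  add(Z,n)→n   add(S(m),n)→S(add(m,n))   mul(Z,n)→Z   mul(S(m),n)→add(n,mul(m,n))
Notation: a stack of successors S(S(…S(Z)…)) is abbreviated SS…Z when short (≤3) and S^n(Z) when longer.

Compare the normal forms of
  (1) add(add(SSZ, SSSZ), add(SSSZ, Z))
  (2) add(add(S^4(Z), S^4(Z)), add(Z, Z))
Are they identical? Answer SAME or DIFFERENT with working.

Answer: SAME — A ⇓ S^8(Z), B ⇓ S^8(Z)

Reduction:
Term A:
  start: add(add(SSZ, SSSZ), add(SSSZ, Z))
  step 1: add(S(add(SZ, SSSZ)), add(SSSZ, Z))
  step 2: S(add(add(SZ, SSSZ), add(SSSZ, Z)))
  step 3: S(add(S(add(Z, SSSZ)), add(SSSZ, Z)))
  step 4: S(S(add(add(Z, SSSZ), add(SSSZ, Z))))
  step 5: S(S(add(SSSZ, add(SSSZ, Z))))
  step 6: S(S(S(add(SSZ, add(SSSZ, Z)))))
  step 7: S(S(S(S(add(SZ, add(SSSZ, Z))))))
  step 8: S(S(S(S(S(add(Z, add(SSSZ, Z)))))))
  step 9: S(S(S(S(S(add(SSSZ, Z))))))
  step 10: S(S(S(S(S(S(add(SSZ, Z)))))))
  step 11: S(S(S(S(S(S(S(add(SZ, Z))))))))
  step 12: S(S(S(S(S(S(S(S(add(Z, Z)))))))))
  step 13: S^8(Z)

Term B:
  start: add(add(S^4(Z), S^4(Z)), add(Z, Z))
  step 1: add(S(add(SSSZ, S^4(Z))), add(Z, Z))
  step 2: S(add(add(SSSZ, S^4(Z)), add(Z, Z)))
  step 3: S(add(S(add(SSZ, S^4(Z))), add(Z, Z)))
  step 4: S(S(add(add(SSZ, S^4(Z)), add(Z, Z))))
  step 5: S(S(add(S(add(SZ, S^4(Z))), add(Z, Z))))
  step 6: S(S(S(add(add(SZ, S^4(Z)), add(Z, Z)))))
  step 7: S(S(S(add(S(add(Z, S^4(Z))), add(Z, Z)))))
  step 8: S(S(S(S(add(add(Z, S^4(Z)), add(Z, Z))))))
  step 9: S(S(S(S(add(S^4(Z), add(Z, Z))))))
  step 10: S(S(S(S(S(add(SSSZ, add(Z, Z)))))))
  step 11: S(S(S(S(S(S(add(SSZ, add(Z, Z))))))))
  step 12: S(S(S(S(S(S(S(add(SZ, add(Z, Z)))))))))
  step 13: S(S(S(S(S(S(S(S(add(Z, add(Z, Z))))))))))
  step 14: S(S(S(S(S(S(S(S(add(Z, Z)))))))))
  step 15: S^8(Z)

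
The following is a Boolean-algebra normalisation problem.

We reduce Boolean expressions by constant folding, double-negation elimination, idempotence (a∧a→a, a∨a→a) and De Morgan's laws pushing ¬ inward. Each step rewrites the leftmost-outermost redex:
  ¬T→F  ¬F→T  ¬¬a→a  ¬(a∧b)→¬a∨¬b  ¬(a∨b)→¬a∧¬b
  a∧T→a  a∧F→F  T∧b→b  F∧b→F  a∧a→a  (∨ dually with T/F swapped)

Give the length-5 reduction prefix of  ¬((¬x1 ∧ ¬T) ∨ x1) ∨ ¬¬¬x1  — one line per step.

Answer: after 5 steps: (T ∧ ¬x1) ∨ ¬¬¬x1

Derivation:
  start: ¬((¬x1 ∧ ¬T) ∨ x1) ∨ ¬¬¬x1
  →1  (¬(¬x1 ∧ ¬T) ∧ ¬x1) ∨ ¬¬¬x1
  →2  ((¬¬x1 ∨ ¬¬T) ∧ ¬x1) ∨ ¬¬¬x1
  →3  ((x1 ∨ ¬¬T) ∧ ¬x1) ∨ ¬¬¬x1
  →4  ((x1 ∨ T) ∧ ¬x1) ∨ ¬¬¬x1
  →5  (T ∧ ¬x1) ∨ ¬¬¬x1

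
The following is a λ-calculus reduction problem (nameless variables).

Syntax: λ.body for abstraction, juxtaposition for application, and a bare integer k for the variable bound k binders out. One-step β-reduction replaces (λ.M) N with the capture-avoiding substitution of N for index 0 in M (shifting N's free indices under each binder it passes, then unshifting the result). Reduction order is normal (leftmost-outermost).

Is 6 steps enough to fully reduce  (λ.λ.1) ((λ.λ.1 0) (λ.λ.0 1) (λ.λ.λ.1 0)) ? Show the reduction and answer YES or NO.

Answer: YES — reaches normal form λ.λ.0 (λ.λ.λ.1 0) in 4 ≤ 6 steps

Reduction:
  start: (λ.λ.1) ((λ.λ.1 0) (λ.λ.0 1) (λ.λ.λ.1 0))
  [1] λ.(λ.λ.1 0) (λ.λ.0 1) (λ.λ.λ.1 0)
  [2] λ.(λ.(λ.λ.0 1) 0) (λ.λ.λ.1 0)
  [3] λ.(λ.λ.0 1) (λ.λ.λ.1 0)
  [4] λ.λ.0 (λ.λ.λ.1 0)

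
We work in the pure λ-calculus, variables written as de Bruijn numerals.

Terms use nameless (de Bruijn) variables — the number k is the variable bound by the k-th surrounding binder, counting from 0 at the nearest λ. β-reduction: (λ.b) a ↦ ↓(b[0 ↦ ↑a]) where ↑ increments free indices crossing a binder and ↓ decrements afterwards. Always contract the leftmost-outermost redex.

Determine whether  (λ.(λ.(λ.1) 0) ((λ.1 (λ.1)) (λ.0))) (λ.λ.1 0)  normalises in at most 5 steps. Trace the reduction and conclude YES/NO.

  start: (λ.(λ.(λ.1) 0) ((λ.1 (λ.1)) (λ.0))) (λ.λ.1 0)
  [1] (λ.(λ.1) 0) ((λ.(λ.λ.1 0) (λ.1)) (λ.0))
  [2] (λ.(λ.(λ.λ.1 0) (λ.1)) (λ.0)) ((λ.(λ.λ.1 0) (λ.1)) (λ.0))
  [3] (λ.(λ.λ.1 0) (λ.1)) (λ.0)
  [4] (λ.λ.1 0) (λ.λ.0)
  [5] λ.(λ.λ.0) 0

Answer: NO — after 5 steps the term is λ.(λ.λ.0) 0, not yet normal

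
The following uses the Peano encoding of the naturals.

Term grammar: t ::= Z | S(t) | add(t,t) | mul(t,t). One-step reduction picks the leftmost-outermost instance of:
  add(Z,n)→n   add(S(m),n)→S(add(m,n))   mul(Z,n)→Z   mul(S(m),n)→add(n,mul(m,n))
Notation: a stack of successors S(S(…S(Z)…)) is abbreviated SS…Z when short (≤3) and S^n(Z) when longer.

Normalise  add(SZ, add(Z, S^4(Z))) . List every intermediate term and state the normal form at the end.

  start: add(SZ, add(Z, S^4(Z)))
  [1] S(add(Z, add(Z, S^4(Z))))
  [2] S(add(Z, S^4(Z)))
  [3] S^5(Z)

Answer: normal form = S^5(Z)  (in 3 steps)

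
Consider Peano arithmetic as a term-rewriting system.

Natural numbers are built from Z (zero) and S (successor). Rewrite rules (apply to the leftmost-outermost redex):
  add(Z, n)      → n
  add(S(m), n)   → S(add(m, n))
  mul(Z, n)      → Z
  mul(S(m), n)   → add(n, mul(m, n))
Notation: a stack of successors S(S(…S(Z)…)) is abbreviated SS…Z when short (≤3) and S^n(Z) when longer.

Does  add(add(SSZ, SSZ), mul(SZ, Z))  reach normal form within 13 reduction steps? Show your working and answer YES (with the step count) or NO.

Answer: YES — reaches normal form S^4(Z) in 11 ≤ 13 steps

Derivation:
  start: add(add(SSZ, SSZ), mul(SZ, Z))
  [1] add(S(add(SZ, SSZ)), mul(SZ, Z))
  [2] S(add(add(SZ, SSZ), mul(SZ, Z)))
  [3] S(add(S(add(Z, SSZ)), mul(SZ, Z)))
  [4] S(S(add(add(Z, SSZ), mul(SZ, Z))))
  [5] S(S(add(SSZ, mul(SZ, Z))))
  [6] S(S(S(add(SZ, mul(SZ, Z)))))
  [7] S(S(S(S(add(Z, mul(SZ, Z))))))
  [8] S(S(S(S(mul(SZ, Z)))))
  [9] S(S(S(S(add(Z, mul(Z, Z))))))
  [10] S(S(S(S(mul(Z, Z)))))
  [11] S^4(Z)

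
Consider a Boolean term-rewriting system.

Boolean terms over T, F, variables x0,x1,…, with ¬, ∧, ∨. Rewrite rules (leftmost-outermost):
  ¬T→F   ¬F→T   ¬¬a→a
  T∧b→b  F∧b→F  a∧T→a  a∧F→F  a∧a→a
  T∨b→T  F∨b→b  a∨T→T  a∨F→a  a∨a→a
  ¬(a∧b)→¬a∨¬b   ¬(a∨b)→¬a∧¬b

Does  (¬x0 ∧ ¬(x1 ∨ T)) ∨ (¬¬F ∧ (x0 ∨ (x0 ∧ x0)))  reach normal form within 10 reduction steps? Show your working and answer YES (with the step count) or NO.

Answer: YES — reaches normal form F in 7 ≤ 10 steps

Reduction:
  start: (¬x0 ∧ ¬(x1 ∨ T)) ∨ (¬¬F ∧ (x0 ∨ (x0 ∧ x0)))
  →1  (¬x0 ∧ (¬x1 ∧ ¬T)) ∨ (¬¬F ∧ (x0 ∨ (x0 ∧ x0)))
  →2  (¬x0 ∧ (¬x1 ∧ F)) ∨ (¬¬F ∧ (x0 ∨ (x0 ∧ x0)))
  →3  (¬x0 ∧ F) ∨ (¬¬F ∧ (x0 ∨ (x0 ∧ x0)))
  →4  F ∨ (¬¬F ∧ (x0 ∨ (x0 ∧ x0)))
  →5  ¬¬F ∧ (x0 ∨ (x0 ∧ x0))
  →6  F ∧ (x0 ∨ (x0 ∧ x0))
  →7  F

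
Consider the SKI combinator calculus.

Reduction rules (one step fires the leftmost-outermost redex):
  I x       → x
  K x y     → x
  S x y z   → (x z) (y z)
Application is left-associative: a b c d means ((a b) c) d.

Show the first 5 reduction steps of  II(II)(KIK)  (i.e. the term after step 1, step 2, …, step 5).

  start: II(II)(KIK)
  [1] I(II)(KIK)
  [2] II(KIK)
  [3] I(KIK)
  [4] KIK
  [5] I

Answer: after 5 steps: I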